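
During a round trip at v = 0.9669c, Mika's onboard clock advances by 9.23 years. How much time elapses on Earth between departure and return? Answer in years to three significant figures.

γ = 1/√(1 − 0.9669²) = 1/√0.06510 = 3.919
Earth-frame duration is the dilated interval: Δt = γτ = 3.919 × 9.23 years.

Δt = 36.2 years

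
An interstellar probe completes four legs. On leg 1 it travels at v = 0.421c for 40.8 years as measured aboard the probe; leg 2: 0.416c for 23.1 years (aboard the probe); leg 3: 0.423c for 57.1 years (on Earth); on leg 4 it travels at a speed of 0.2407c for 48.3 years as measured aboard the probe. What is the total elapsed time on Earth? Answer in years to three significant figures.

Δt = 177 years

Leg 1: γ = 1/√(1 − 0.421²) = 1/√0.8228 = 1.102; Δt_1 = 1.102 × 40.8 = 44.98 years.
Leg 2: γ = 1/√(1 − 0.416²) = 1/√0.8269 = 1.100; Δt_2 = 1.100 × 23.1 = 25.40 years.
Leg 3: 57.1 years is already measured on Earth.
Leg 4: γ = 1/√(1 − 0.2407²) = 1/√0.9421 = 1.030; Δt_4 = 1.030 × 48.3 = 49.76 years.
Total: 44.98 + 25.40 + 57.10 + 49.76 years.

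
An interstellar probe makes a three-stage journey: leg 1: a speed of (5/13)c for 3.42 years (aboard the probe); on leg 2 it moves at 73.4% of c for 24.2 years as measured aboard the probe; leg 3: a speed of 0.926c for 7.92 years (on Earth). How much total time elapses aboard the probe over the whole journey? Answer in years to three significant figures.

τ = 30.6 years

Leg 1: 3.42 years is already measured aboard the probe.
Leg 2: 24.2 years is already measured aboard the probe.
Leg 3: γ = 1/√(1 − 0.926²) = 1/√0.1425 = 2.649; τ_3 = 7.92/2.649 = 2.990 years.
Total: 3.420 + 24.20 + 2.990 years.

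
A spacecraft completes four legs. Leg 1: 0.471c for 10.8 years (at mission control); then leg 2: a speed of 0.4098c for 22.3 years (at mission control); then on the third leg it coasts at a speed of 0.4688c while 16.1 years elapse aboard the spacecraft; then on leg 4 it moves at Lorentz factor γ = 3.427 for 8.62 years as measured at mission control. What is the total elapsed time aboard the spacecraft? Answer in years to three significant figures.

Leg 1: γ = 1/√(1 − 0.471²) = 1/√0.7782 = 1.134; τ_1 = 10.8/1.134 = 9.527 years.
Leg 2: γ = 1/√(1 − 0.4098²) = 1/√0.8321 = 1.096; τ_2 = 22.3/1.096 = 20.34 years.
Leg 3: 16.1 years is already measured aboard the spacecraft.
Leg 4: γ = 3.427; τ_4 = 8.62/3.427 = 2.515 years.
Total: 9.527 + 20.34 + 16.10 + 2.515 years.

τ = 48.5 years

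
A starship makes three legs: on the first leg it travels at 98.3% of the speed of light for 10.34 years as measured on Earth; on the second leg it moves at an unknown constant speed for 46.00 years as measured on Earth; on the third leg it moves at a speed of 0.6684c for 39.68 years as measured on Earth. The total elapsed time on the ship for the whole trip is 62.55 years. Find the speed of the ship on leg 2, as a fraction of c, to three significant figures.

Leg 1: β = 0.983; γ = 1/√(1 − 0.983²) = 1/√0.03371 = 5.446; τ_1 = 10.34/5.446 = 1.898 years.
Leg 2: speed unknown; τ_2 = 46.00/γ_2.
Leg 3: γ = 1/√(1 − 0.6684²) = 1/√0.5532 = 1.344; τ_3 = 39.68/1.344 = 29.51 years.
Total proper time: 1.898 + τ_2 + 29.51 = 62.55, so τ_2 = 62.55 − 31.41 = 31.14 years.
γ_2 = 46.00/31.14 = 1.477; β = √(1 − 1/γ²) = √0.5418.

β = 0.736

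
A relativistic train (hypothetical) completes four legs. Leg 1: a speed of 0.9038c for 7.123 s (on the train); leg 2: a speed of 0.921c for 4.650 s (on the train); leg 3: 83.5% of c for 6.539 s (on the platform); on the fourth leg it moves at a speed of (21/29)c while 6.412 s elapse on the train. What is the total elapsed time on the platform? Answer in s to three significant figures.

Leg 1: γ = 1/√(1 − 0.9038²) = 1/√0.1831 = 2.337; Δt_1 = 2.337 × 7.123 = 16.64 s.
Leg 2: γ = 1/√(1 − 0.921²) = 1/√0.1518 = 2.567; Δt_2 = 2.567 × 4.650 = 11.94 s.
Leg 3: 6.539 s is already measured on the platform.
Leg 4: γ = 1/√(1 − (21/29)²) = 29/20 = 1.450; Δt_4 = 1.450 × 6.412 = 9.297 s.
Total: 16.64 + 11.94 + 6.539 + 9.297 s.

Δt = 44.4 s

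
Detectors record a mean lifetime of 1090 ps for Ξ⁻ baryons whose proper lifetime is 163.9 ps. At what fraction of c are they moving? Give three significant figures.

γ = Δt/τ₀ = 1090/163.9 = 6.650
β = √(1 − 1/γ²) = √(1 − 0.02261) = √0.9774

β = 0.989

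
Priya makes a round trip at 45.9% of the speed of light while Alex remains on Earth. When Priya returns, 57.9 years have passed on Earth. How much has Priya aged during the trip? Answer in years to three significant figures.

τ = 51.4 years

β = 0.459; γ = 1/√(1 − 0.459²) = 1/√0.7893 = 1.126
Priya's clock measures proper time along the trip: τ = Δt/γ = 57.9/1.126 years.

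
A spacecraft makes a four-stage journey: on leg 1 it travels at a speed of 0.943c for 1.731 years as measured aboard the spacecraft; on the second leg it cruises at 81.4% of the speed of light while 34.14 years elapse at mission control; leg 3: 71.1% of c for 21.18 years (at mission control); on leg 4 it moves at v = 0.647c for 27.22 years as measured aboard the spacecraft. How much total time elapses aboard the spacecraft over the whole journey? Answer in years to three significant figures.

Leg 1: 1.731 years is already measured aboard the spacecraft.
Leg 2: β = 0.814; γ = 1/√(1 − 0.814²) = 1/√0.3374 = 1.722; τ_2 = 34.14/1.722 = 19.83 years.
Leg 3: β = 0.711; γ = 1/√(1 − 0.711²) = 1/√0.4945 = 1.422; τ_3 = 21.18/1.422 = 14.89 years.
Leg 4: 27.22 years is already measured aboard the spacecraft.
Total: 1.731 + 19.83 + 14.89 + 27.22 years.

τ = 63.7 years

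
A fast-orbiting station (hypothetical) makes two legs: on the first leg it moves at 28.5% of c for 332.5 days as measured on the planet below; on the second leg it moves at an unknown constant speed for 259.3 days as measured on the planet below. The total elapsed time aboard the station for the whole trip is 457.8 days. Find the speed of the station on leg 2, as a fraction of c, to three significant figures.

Leg 1: β = 0.285; γ = 1/√(1 − 0.285²) = 1/√0.9188 = 1.043; τ_1 = 332.5/1.043 = 318.7 days.
Leg 2: speed unknown; τ_2 = 259.3/γ_2.
Total proper time: 318.7 + τ_2 = 457.8, so τ_2 = 457.8 − 318.7 = 139.1 days.
γ_2 = 259.3/139.1 = 1.864; β = √(1 − 1/γ²) = √0.7123.

β = 0.844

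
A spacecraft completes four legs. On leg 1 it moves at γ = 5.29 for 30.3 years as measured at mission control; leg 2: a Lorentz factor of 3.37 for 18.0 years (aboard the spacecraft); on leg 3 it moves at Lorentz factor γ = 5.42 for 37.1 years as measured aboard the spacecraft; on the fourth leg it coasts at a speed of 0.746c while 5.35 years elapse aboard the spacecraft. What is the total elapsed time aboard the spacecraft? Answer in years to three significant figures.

Leg 1: γ = 5.29; τ_1 = 30.3/5.290 = 5.728 years.
Leg 2: 18.0 years is already measured aboard the spacecraft.
Leg 3: 37.1 years is already measured aboard the spacecraft.
Leg 4: 5.35 years is already measured aboard the spacecraft.
Total: 5.728 + 18.00 + 37.10 + 5.350 years.

τ = 66.2 years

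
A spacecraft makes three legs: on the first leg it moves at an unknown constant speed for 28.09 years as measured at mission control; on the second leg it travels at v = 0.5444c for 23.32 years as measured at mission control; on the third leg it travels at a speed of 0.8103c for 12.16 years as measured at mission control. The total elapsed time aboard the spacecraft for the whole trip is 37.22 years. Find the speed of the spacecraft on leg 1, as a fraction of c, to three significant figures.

β = 0.927

Leg 1: speed unknown; τ_1 = 28.09/γ_1.
Leg 2: γ = 1/√(1 − 0.5444²) = 1/√0.7036 = 1.192; τ_2 = 23.32/1.192 = 19.56 years.
Leg 3: γ = 1/√(1 − 0.8103²) = 1/√0.3434 = 1.706; τ_3 = 12.16/1.706 = 7.126 years.
Total proper time: τ_1 + 19.56 + 7.126 = 37.22, so τ_1 = 37.22 − 26.69 = 10.53 years.
γ_1 = 28.09/10.53 = 2.667; β = √(1 − 1/γ²) = √0.8594.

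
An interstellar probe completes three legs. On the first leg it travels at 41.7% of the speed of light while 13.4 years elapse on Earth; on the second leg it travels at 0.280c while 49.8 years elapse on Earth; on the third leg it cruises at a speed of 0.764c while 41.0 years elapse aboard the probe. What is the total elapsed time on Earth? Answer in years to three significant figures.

Δt = 127 years

Leg 1: 13.4 years is already measured on Earth.
Leg 2: 49.8 years is already measured on Earth.
Leg 3: γ = 1/√(1 − 0.764²) = 1/√0.4163 = 1.550; Δt_3 = 1.550 × 41.0 = 63.54 years.
Total: 13.40 + 49.80 + 63.54 years.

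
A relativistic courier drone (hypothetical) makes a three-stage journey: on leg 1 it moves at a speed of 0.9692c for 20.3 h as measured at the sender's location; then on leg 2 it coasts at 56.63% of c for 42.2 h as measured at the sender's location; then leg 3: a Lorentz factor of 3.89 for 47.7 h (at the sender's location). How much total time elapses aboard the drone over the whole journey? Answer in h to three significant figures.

τ = 52.0 h

Leg 1: γ = 1/√(1 − 0.9692²) = 1/√0.06065 = 4.061; τ_1 = 20.3/4.061 = 4.999 h.
Leg 2: β = 0.5663; γ = 1/√(1 − 0.5663²) = 1/√0.6793 = 1.213; τ_2 = 42.2/1.213 = 34.78 h.
Leg 3: γ = 3.89; τ_3 = 47.7/3.890 = 12.26 h.
Total: 4.999 + 34.78 + 12.26 h.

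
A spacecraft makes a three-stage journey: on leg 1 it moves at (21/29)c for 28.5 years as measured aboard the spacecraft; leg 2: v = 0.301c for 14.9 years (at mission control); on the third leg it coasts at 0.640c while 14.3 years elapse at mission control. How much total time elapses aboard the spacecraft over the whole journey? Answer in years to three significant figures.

Leg 1: 28.5 years is already measured aboard the spacecraft.
Leg 2: γ = 1/√(1 − 0.301²) = 1/√0.9094 = 1.049; τ_2 = 14.9/1.049 = 14.21 years.
Leg 3: γ = 1/√(1 − 0.640²) = 1/√0.5904 = 1.301; τ_3 = 14.3/1.301 = 10.99 years.
Total: 28.50 + 14.21 + 10.99 years.

τ = 53.7 years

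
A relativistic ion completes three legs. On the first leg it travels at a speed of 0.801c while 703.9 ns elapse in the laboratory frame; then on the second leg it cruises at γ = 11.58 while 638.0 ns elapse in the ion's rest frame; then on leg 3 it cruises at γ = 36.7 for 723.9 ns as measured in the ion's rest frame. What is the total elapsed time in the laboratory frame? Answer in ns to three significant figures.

Δt = 3.47×10⁴ ns

Leg 1: 703.9 ns is already measured in the laboratory frame.
Leg 2: γ = 11.58; Δt_2 = 11.58 × 638.0 = 7388 ns.
Leg 3: γ = 36.7; Δt_3 = 36.70 × 723.9 = 2.657×10⁴ ns.
Total: 703.9 + 7388 + 2.657×10⁴ ns.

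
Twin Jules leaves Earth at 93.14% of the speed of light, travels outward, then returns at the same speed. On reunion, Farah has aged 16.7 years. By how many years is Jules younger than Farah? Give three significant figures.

β = 0.9314; γ = 1/√(1 − 0.9314²) = 1/√0.1325 = 2.747
Jules's elapsed proper time: τ = 16.7/2.747 = 6.079 years.
Age gap = Δt − τ = 16.7 − 6.079 years.

Δt − τ = 10.6 years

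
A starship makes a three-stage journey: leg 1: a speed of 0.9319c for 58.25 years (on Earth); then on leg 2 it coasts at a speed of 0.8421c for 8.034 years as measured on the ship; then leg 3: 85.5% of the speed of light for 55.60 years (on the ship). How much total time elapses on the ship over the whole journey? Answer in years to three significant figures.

τ = 84.8 years

Leg 1: γ = 1/√(1 − 0.9319²) = 1/√0.1316 = 2.757; τ_1 = 58.25/2.757 = 21.13 years.
Leg 2: 8.034 years is already measured on the ship.
Leg 3: 55.60 years is already measured on the ship.
Total: 21.13 + 8.034 + 55.60 years.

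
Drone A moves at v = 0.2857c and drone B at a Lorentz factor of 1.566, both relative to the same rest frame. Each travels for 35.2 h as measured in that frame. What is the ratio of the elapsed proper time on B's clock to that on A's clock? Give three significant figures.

τ_B/τ_A = 0.666

A: γ = 1/√(1 − 0.2857²) = 1/√0.9184 = 1.043. B: γ = 1.566.
τ_A/τ_B = γ_B/γ_A = 1.566/1.043 = 1.501, so τ_B/τ_A = 0.6663.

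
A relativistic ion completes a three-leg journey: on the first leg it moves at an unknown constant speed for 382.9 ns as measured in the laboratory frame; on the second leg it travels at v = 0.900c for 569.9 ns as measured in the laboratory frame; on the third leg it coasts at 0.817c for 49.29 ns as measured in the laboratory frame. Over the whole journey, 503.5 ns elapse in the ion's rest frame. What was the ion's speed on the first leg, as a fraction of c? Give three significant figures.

Leg 1: speed unknown; τ_1 = 382.9/γ_1.
Leg 2: γ = 1/√(1 − 0.900²) = 1/√0.1900 = 2.294; τ_2 = 569.9/2.294 = 248.4 ns.
Leg 3: γ = 1/√(1 − 0.817²) = 1/√0.3325 = 1.734; τ_3 = 49.29/1.734 = 28.42 ns.
Total proper time: τ_1 + 248.4 + 28.42 = 503.5, so τ_1 = 503.5 − 276.8 = 226.7 ns.
γ_1 = 382.9/226.7 = 1.689; β = √(1 − 1/γ²) = √0.6496.

β = 0.806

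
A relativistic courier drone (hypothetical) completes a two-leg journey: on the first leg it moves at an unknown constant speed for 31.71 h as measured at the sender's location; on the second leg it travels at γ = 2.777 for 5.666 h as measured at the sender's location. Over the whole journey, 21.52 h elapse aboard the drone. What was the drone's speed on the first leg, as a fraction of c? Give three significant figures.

Leg 1: speed unknown; τ_1 = 31.71/γ_1.
Leg 2: γ = 2.777; τ_2 = 5.666/2.777 = 2.040 h.
Total proper time: τ_1 + 2.040 = 21.52, so τ_1 = 21.52 − 2.040 = 19.48 h.
γ_1 = 31.71/19.48 = 1.628; β = √(1 − 1/γ²) = √0.6226.

β = 0.789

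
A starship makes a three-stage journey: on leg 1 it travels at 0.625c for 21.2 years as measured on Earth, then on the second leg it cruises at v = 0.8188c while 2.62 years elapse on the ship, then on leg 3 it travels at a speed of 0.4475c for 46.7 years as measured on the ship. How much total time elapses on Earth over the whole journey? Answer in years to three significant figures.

Δt = 78.0 years

Leg 1: 21.2 years is already measured on Earth.
Leg 2: γ = 1/√(1 − 0.8188²) = 1/√0.3296 = 1.742; Δt_2 = 1.742 × 2.62 = 4.564 years.
Leg 3: γ = 1/√(1 − 0.4475²) = 1/√0.7997 = 1.118; Δt_3 = 1.118 × 46.7 = 52.22 years.
Total: 21.20 + 4.564 + 52.22 years.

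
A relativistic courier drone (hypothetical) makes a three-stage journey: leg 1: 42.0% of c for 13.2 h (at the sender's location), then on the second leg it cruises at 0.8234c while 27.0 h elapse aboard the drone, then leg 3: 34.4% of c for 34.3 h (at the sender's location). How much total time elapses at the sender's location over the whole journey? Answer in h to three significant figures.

Δt = 95.1 h

Leg 1: 13.2 h is already measured at the sender's location.
Leg 2: γ = 1/√(1 − 0.8234²) = 1/√0.3220 = 1.762; Δt_2 = 1.762 × 27.0 = 47.58 h.
Leg 3: 34.3 h is already measured at the sender's location.
Total: 13.20 + 47.58 + 34.30 h.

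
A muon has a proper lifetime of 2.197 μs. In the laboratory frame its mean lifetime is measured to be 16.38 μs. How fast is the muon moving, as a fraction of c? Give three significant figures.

γ = Δt/τ₀ = 16.38/2.197 = 7.456
β = √(1 − 1/γ²) = √(1 − 0.01799) = √0.9820

β = 0.991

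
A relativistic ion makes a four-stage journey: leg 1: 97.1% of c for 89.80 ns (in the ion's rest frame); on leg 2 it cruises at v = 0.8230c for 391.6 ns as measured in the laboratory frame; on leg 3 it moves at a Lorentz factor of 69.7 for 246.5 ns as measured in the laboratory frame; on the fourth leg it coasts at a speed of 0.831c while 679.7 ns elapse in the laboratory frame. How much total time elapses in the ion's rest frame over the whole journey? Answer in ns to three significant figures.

τ = 694 ns

Leg 1: 89.80 ns is already measured in the ion's rest frame.
Leg 2: γ = 1/√(1 − 0.8230²) = 1/√0.3227 = 1.760; τ_2 = 391.6/1.760 = 222.4 ns.
Leg 3: γ = 69.7; τ_3 = 246.5/69.70 = 3.537 ns.
Leg 4: γ = 1/√(1 − 0.831²) = 1/√0.3094 = 1.798; τ_4 = 679.7/1.798 = 378.1 ns.
Total: 89.80 + 222.4 + 3.537 + 378.1 ns.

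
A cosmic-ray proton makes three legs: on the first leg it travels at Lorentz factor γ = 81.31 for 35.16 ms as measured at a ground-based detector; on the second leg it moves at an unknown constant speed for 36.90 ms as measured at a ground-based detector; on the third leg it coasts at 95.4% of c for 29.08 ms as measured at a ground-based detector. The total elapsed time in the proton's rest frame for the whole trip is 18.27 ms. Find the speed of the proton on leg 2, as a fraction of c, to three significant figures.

Leg 1: γ = 81.31; τ_1 = 35.16/81.31 = 0.4324 ms.
Leg 2: speed unknown; τ_2 = 36.90/γ_2.
Leg 3: β = 0.954; γ = 1/√(1 − 0.954²) = 1/√0.08988 = 3.335; τ_3 = 29.08/3.335 = 8.718 ms.
Total proper time: 0.4324 + τ_2 + 8.718 = 18.27, so τ_2 = 18.27 − 9.151 = 9.119 ms.
γ_2 = 36.90/9.119 = 4.046; β = √(1 − 1/γ²) = √0.9389.

β = 0.969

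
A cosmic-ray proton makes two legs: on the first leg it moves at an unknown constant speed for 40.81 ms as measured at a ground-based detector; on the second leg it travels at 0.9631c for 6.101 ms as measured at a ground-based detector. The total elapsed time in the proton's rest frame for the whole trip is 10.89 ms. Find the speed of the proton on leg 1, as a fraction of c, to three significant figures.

β = 0.974

Leg 1: speed unknown; τ_1 = 40.81/γ_1.
Leg 2: γ = 1/√(1 − 0.9631²) = 1/√0.07244 = 3.715; τ_2 = 6.101/3.715 = 1.642 ms.
Total proper time: τ_1 + 1.642 = 10.89, so τ_1 = 10.89 − 1.642 = 9.248 ms.
γ_1 = 40.81/9.248 = 4.413; β = √(1 − 1/γ²) = √0.9486.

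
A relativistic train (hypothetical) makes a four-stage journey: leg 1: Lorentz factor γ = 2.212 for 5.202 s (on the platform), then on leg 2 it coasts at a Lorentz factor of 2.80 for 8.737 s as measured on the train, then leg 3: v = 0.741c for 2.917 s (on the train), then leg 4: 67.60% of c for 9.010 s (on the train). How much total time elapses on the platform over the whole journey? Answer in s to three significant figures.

Δt = 46.2 s

Leg 1: 5.202 s is already measured on the platform.
Leg 2: γ = 2.80; Δt_2 = 2.800 × 8.737 = 24.46 s.
Leg 3: γ = 1/√(1 − 0.741²) = 1/√0.4509 = 1.489; Δt_3 = 1.489 × 2.917 = 4.344 s.
Leg 4: β = 0.6760; γ = 1/√(1 − 0.6760²) = 1/√0.5430 = 1.357; Δt_4 = 1.357 × 9.010 = 12.23 s.
Total: 5.202 + 24.46 + 4.344 + 12.23 s.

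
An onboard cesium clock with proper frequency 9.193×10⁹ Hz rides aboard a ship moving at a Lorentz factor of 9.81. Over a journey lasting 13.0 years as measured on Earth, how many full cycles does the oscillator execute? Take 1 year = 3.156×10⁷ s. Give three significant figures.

γ = 9.81
The oscillator's own cycle count is N = f × τ where τ is the proper time on the ship. τ = Δt/γ = 13.0/9.810 = 1.325 years = 4.182×10⁷ s.
N = 9.193×10⁹ × 4.182×10⁷ = 3.845×10¹⁷.

N = 3.84×10¹⁷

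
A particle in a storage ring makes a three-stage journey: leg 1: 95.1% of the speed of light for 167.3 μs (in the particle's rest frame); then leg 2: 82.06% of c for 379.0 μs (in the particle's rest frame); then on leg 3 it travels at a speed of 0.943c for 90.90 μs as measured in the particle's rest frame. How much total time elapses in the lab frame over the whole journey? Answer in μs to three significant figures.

Leg 1: β = 0.951; γ = 1/√(1 − 0.951²) = 1/√0.09560 = 3.234; Δt_1 = 3.234 × 167.3 = 541.1 μs.
Leg 2: β = 0.8206; γ = 1/√(1 − 0.8206²) = 1/√0.3266 = 1.750; Δt_2 = 1.750 × 379.0 = 663.2 μs.
Leg 3: γ = 1/√(1 − 0.943²) = 1/√0.1108 = 3.005; Δt_3 = 3.005 × 90.90 = 273.1 μs.
Total: 541.1 + 663.2 + 273.1 μs.

Δt = 1480 μs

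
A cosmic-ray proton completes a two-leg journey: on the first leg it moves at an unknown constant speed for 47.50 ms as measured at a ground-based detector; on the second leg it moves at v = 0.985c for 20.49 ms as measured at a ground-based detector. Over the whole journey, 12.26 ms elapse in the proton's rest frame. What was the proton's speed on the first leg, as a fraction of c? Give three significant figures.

β = 0.983

Leg 1: speed unknown; τ_1 = 47.50/γ_1.
Leg 2: γ = 1/√(1 − 0.985²) = 1/√0.02977 = 5.795; τ_2 = 20.49/5.795 = 3.536 ms.
Total proper time: τ_1 + 3.536 = 12.26, so τ_1 = 12.26 − 3.536 = 8.724 ms.
γ_1 = 47.50/8.724 = 5.445; β = √(1 − 1/γ²) = √0.9663.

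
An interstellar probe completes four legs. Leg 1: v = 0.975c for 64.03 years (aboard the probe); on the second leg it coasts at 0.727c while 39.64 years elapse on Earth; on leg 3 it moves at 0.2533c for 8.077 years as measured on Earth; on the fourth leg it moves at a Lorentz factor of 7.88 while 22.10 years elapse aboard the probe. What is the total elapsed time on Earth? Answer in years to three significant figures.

Leg 1: γ = 1/√(1 − 0.975²) = 1/√0.04938 = 4.500; Δt_1 = 4.500 × 64.03 = 288.2 years.
Leg 2: 39.64 years is already measured on Earth.
Leg 3: 8.077 years is already measured on Earth.
Leg 4: γ = 7.88; Δt_4 = 7.880 × 22.10 = 174.1 years.
Total: 288.2 + 39.64 + 8.077 + 174.1 years.

Δt = 510 years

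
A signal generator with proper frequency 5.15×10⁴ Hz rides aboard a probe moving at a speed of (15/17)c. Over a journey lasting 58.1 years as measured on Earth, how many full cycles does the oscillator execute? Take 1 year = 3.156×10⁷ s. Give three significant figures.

N = 4.44×10¹³

γ = 1/√(1 − (15/17)²) = 17/8 = 2.125
The oscillator's own cycle count is N = f × τ where τ is the proper time aboard the probe. τ = Δt/γ = 58.1/2.125 = 27.34 years = 8.629×10⁸ s.
N = 5.15×10⁴ × 8.629×10⁸ = 4.444×10¹³.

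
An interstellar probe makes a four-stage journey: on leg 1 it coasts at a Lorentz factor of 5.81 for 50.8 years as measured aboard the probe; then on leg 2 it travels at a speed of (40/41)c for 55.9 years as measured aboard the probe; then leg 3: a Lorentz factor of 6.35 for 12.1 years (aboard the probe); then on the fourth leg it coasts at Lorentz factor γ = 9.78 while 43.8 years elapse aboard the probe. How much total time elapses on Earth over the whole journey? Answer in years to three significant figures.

Δt = 1060 years

Leg 1: γ = 5.81; Δt_1 = 5.810 × 50.8 = 295.1 years.
Leg 2: γ = 1/√(1 − (40/41)²) = 41/9 ≈ 4.556; Δt_2 = 4.556 × 55.9 = 254.7 years.
Leg 3: γ = 6.35; Δt_3 = 6.350 × 12.1 = 76.84 years.
Leg 4: γ = 9.78; Δt_4 = 9.780 × 43.8 = 428.4 years.
Total: 295.1 + 254.7 + 76.84 + 428.4 years.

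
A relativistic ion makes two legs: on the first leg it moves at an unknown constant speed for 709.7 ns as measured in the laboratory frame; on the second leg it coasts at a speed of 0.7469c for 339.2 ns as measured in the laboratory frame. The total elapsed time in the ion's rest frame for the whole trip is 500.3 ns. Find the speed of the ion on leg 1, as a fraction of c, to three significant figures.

β = 0.922

Leg 1: speed unknown; τ_1 = 709.7/γ_1.
Leg 2: γ = 1/√(1 − 0.7469²) = 1/√0.4421 = 1.504; τ_2 = 339.2/1.504 = 225.5 ns.
Total proper time: τ_1 + 225.5 = 500.3, so τ_1 = 500.3 − 225.5 = 274.8 ns.
γ_1 = 709.7/274.8 = 2.583; β = √(1 − 1/γ²) = √0.8501.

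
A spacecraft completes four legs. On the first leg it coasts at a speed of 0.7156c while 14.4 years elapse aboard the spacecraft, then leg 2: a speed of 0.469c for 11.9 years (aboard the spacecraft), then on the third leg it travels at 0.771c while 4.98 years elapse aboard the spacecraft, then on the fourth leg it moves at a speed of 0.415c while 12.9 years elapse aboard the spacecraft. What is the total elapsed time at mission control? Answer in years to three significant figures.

Δt = 56.1 years

Leg 1: γ = 1/√(1 − 0.7156²) = 1/√0.4879 = 1.432; Δt_1 = 1.432 × 14.4 = 20.62 years.
Leg 2: γ = 1/√(1 − 0.469²) = 1/√0.7800 = 1.132; Δt_2 = 1.132 × 11.9 = 13.47 years.
Leg 3: γ = 1/√(1 − 0.771²) = 1/√0.4056 = 1.570; Δt_3 = 1.570 × 4.98 = 7.820 years.
Leg 4: γ = 1/√(1 − 0.415²) = 1/√0.8278 = 1.099; Δt_4 = 1.099 × 12.9 = 14.18 years.
Total: 20.62 + 13.47 + 7.820 + 14.18 years.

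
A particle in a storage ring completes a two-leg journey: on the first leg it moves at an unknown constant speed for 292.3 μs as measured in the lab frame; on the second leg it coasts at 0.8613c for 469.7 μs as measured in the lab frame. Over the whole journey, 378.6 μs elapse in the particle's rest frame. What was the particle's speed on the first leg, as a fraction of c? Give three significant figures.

Leg 1: speed unknown; τ_1 = 292.3/γ_1.
Leg 2: γ = 1/√(1 − 0.8613²) = 1/√0.2582 = 1.968; τ_2 = 469.7/1.968 = 238.7 μs.
Total proper time: τ_1 + 238.7 = 378.6, so τ_1 = 378.6 − 238.7 = 139.9 μs.
γ_1 = 292.3/139.9 = 2.089; β = √(1 − 1/γ²) = √0.7708.

β = 0.878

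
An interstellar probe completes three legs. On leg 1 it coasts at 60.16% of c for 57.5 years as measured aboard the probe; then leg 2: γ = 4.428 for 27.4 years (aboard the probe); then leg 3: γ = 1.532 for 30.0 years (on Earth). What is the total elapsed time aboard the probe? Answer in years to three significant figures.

Leg 1: 57.5 years is already measured aboard the probe.
Leg 2: 27.4 years is already measured aboard the probe.
Leg 3: γ = 1.532; τ_3 = 30.0/1.532 = 19.58 years.
Total: 57.50 + 27.40 + 19.58 years.

τ = 104 years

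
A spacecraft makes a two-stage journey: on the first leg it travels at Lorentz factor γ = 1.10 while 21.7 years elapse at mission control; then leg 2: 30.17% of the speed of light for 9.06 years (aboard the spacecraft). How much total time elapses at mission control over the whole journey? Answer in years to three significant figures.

Leg 1: 21.7 years is already measured at mission control.
Leg 2: β = 0.3017; γ = 1/√(1 − 0.3017²) = 1/√0.9090 = 1.049; Δt_2 = 1.049 × 9.06 = 9.503 years.
Total: 21.70 + 9.503 years.

Δt = 31.2 years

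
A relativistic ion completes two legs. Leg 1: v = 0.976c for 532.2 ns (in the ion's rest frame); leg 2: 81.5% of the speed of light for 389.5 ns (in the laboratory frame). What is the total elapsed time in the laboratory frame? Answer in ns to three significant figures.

Δt = 2830 ns

Leg 1: γ = 1/√(1 − 0.976²) = 1/√0.04742 = 4.592; Δt_1 = 4.592 × 532.2 = 2444 ns.
Leg 2: 389.5 ns is already measured in the laboratory frame.
Total: 2444 + 389.5 ns.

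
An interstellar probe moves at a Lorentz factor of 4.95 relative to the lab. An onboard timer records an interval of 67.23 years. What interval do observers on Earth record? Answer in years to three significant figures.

Δt = 333 years

γ = 4.95
The interval measured aboard the probe is the proper time (both events occur at the same place in that frame); the lab-frame interval is Δt = γτ = 4.950 × 67.23 years.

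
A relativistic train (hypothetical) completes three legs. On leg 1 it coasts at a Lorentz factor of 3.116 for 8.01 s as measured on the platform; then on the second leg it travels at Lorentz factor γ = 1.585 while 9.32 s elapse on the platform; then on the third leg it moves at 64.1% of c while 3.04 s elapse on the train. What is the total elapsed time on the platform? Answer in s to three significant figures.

Leg 1: 8.01 s is already measured on the platform.
Leg 2: 9.32 s is already measured on the platform.
Leg 3: β = 0.641; γ = 1/√(1 − 0.641²) = 1/√0.5891 = 1.303; Δt_3 = 1.303 × 3.04 = 3.961 s.
Total: 8.010 + 9.320 + 3.961 s.

Δt = 21.3 s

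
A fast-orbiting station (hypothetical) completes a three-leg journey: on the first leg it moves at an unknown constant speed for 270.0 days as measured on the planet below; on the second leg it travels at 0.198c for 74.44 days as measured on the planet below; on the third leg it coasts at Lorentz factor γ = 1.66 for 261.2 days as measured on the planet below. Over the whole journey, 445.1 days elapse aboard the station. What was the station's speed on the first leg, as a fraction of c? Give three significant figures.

β = 0.606

Leg 1: speed unknown; τ_1 = 270.0/γ_1.
Leg 2: γ = 1/√(1 − 0.198²) = 1/√0.9608 = 1.020; τ_2 = 74.44/1.020 = 72.97 days.
Leg 3: γ = 1.66; τ_3 = 261.2/1.660 = 157.3 days.
Total proper time: τ_1 + 72.97 + 157.3 = 445.1, so τ_1 = 445.1 − 230.3 = 214.8 days.
γ_1 = 270.0/214.8 = 1.257; β = √(1 − 1/γ²) = √0.3672.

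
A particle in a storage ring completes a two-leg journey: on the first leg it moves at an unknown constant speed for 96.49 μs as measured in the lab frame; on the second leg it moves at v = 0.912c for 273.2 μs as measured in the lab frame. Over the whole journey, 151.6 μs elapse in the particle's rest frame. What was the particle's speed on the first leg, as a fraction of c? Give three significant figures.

β = 0.912

Leg 1: speed unknown; τ_1 = 96.49/γ_1.
Leg 2: γ = 1/√(1 − 0.912²) = 1/√0.1683 = 2.438; τ_2 = 273.2/2.438 = 112.1 μs.
Total proper time: τ_1 + 112.1 = 151.6, so τ_1 = 151.6 − 112.1 = 39.54 μs.
γ_1 = 96.49/39.54 = 2.441; β = √(1 − 1/γ²) = √0.8321.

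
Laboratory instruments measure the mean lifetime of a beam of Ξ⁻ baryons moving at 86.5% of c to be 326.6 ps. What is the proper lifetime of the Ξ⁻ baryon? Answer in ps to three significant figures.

β = 0.865; γ = 1/√(1 − 0.865²) = 1/√0.2518 = 1.993
The lab-frame lifetime is the dilated interval; the proper lifetime is τ₀ = Δt/γ = 326.6/1.993 ps.

τ₀ = 164 ps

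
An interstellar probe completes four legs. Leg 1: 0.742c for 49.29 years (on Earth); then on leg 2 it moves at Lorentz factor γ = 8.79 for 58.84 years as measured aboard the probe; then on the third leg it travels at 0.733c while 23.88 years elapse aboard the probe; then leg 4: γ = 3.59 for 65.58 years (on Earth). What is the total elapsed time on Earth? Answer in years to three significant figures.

Δt = 667 years

Leg 1: 49.29 years is already measured on Earth.
Leg 2: γ = 8.79; Δt_2 = 8.790 × 58.84 = 517.2 years.
Leg 3: γ = 1/√(1 − 0.733²) = 1/√0.4627 = 1.470; Δt_3 = 1.470 × 23.88 = 35.11 years.
Leg 4: 65.58 years is already measured on Earth.
Total: 49.29 + 517.2 + 35.11 + 65.58 years.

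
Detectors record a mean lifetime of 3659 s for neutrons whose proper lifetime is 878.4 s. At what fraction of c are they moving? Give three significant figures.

v = 0.971c

γ = Δt/τ₀ = 3659/878.4 = 4.166
β = √(1 − 1/γ²) = √(1 − 0.05763) = √0.9424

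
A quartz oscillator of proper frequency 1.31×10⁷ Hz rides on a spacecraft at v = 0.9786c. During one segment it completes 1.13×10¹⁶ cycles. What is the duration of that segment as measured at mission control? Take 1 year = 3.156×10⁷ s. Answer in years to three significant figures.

Δt = 133 years

γ = 1/√(1 − 0.9786²) = 1/√0.04234 = 4.860
Proper time for N cycles: τ = N/f = 1.13×10¹⁶/(1.31×10⁷) = 8.626×10⁸ s = 27.33 years.
Lab-frame duration Δt = γτ = 4.860 × 27.33 = 132.8 years.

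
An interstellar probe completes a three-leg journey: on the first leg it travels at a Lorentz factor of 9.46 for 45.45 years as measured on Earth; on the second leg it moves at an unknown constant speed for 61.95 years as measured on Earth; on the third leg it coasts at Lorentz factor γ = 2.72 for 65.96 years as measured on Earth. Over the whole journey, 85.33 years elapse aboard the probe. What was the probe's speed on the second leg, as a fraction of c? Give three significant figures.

β = 0.418

Leg 1: γ = 9.46; τ_1 = 45.45/9.460 = 4.804 years.
Leg 2: speed unknown; τ_2 = 61.95/γ_2.
Leg 3: γ = 2.72; τ_3 = 65.96/2.720 = 24.25 years.
Total proper time: 4.804 + τ_2 + 24.25 = 85.33, so τ_2 = 85.33 − 29.05 = 56.28 years.
γ_2 = 61.95/56.28 = 1.101; β = √(1 − 1/γ²) = √0.1748.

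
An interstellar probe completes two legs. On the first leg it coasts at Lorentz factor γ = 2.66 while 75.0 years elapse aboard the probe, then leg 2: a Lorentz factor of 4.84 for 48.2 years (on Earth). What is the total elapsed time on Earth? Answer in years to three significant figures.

Δt = 248 years

Leg 1: γ = 2.66; Δt_1 = 2.660 × 75.0 = 199.5 years.
Leg 2: 48.2 years is already measured on Earth.
Total: 199.5 + 48.20 years.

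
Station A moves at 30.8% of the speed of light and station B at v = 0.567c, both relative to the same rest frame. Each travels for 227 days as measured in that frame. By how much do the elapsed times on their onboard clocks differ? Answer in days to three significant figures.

A: β = 0.308; γ = 1/√(1 − 0.308²) = 1/√0.9051 = 1.051; τ_A = 227/1.051 = 216.0 days.
B: γ = 1/√(1 − 0.567²) = 1/√0.6785 = 1.214; τ_B = 227/1.214 = 187.0 days.

|τ_A − τ_B| = 29.0 days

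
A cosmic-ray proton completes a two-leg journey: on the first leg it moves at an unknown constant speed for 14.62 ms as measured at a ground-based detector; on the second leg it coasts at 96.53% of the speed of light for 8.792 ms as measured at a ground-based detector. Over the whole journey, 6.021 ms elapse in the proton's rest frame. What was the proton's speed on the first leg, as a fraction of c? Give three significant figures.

β = 0.967

Leg 1: speed unknown; τ_1 = 14.62/γ_1.
Leg 2: β = 0.9653; γ = 1/√(1 − 0.9653²) = 1/√0.06820 = 3.829; τ_2 = 8.792/3.829 = 2.296 ms.
Total proper time: τ_1 + 2.296 = 6.021, so τ_1 = 6.021 − 2.296 = 3.725 ms.
γ_1 = 14.62/3.725 = 3.925; β = √(1 − 1/γ²) = √0.9351.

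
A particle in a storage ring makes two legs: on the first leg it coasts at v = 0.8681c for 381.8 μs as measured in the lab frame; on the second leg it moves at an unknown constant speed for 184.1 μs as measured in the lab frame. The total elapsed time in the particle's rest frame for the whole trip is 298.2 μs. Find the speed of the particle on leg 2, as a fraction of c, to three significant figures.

Leg 1: γ = 1/√(1 − 0.8681²) = 1/√0.2464 = 2.015; τ_1 = 381.8/2.015 = 189.5 μs.
Leg 2: speed unknown; τ_2 = 184.1/γ_2.
Total proper time: 189.5 + τ_2 = 298.2, so τ_2 = 298.2 − 189.5 = 108.7 μs.
γ_2 = 184.1/108.7 = 1.694; β = √(1 − 1/γ²) = √0.6515.

β = 0.807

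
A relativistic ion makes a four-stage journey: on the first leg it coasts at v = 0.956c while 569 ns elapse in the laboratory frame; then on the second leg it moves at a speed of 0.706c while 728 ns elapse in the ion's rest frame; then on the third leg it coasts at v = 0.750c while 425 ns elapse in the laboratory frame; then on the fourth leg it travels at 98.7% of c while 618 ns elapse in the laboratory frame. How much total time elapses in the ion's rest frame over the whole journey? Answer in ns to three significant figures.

τ = 1280 ns

Leg 1: γ = 1/√(1 − 0.956²) = 1/√0.08606 = 3.409; τ_1 = 569/3.409 = 166.9 ns.
Leg 2: 728 ns is already measured in the ion's rest frame.
Leg 3: γ = 1/√(1 − 0.750²) = 1/√0.4375 = 1.512; τ_3 = 425/1.512 = 281.1 ns.
Leg 4: β = 0.987; γ = 1/√(1 − 0.987²) = 1/√0.02583 = 6.222; τ_4 = 618/6.222 = 99.33 ns.
Total: 166.9 + 728.0 + 281.1 + 99.33 ns.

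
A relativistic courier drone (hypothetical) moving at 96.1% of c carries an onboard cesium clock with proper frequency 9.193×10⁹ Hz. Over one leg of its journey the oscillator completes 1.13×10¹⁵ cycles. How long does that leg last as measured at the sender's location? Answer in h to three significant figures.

Δt = 123 h

β = 0.961; γ = 1/√(1 − 0.961²) = 1/√0.07648 = 3.616
Proper time for N cycles: τ = N/f = 1.13×10¹⁵/(9.193×10⁹) = 1.229×10⁵ s = 34.14 h.
Lab-frame duration Δt = γτ = 3.616 × 34.14 = 123.5 h.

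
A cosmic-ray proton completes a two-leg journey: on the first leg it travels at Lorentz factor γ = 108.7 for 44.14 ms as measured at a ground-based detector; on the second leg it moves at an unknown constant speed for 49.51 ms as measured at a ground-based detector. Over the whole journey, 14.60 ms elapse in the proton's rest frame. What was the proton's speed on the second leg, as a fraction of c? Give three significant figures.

Leg 1: γ = 108.7; τ_1 = 44.14/108.7 = 0.4061 ms.
Leg 2: speed unknown; τ_2 = 49.51/γ_2.
Total proper time: 0.4061 + τ_2 = 14.60, so τ_2 = 14.60 − 0.4061 = 14.19 ms.
γ_2 = 49.51/14.19 = 3.488; β = √(1 − 1/γ²) = √0.9178.

β = 0.958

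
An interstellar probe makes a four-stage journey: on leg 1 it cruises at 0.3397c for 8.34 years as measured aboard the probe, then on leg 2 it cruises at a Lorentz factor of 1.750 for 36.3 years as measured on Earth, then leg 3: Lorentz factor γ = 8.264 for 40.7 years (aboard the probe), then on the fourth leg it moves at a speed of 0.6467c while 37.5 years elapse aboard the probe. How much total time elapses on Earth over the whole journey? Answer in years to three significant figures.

Δt = 431 years

Leg 1: γ = 1/√(1 − 0.3397²) = 1/√0.8846 = 1.063; Δt_1 = 1.063 × 8.34 = 8.867 years.
Leg 2: 36.3 years is already measured on Earth.
Leg 3: γ = 8.264; Δt_3 = 8.264 × 40.7 = 336.3 years.
Leg 4: γ = 1/√(1 − 0.6467²) = 1/√0.5818 = 1.311; Δt_4 = 1.311 × 37.5 = 49.16 years.
Total: 8.867 + 36.30 + 336.3 + 49.16 years.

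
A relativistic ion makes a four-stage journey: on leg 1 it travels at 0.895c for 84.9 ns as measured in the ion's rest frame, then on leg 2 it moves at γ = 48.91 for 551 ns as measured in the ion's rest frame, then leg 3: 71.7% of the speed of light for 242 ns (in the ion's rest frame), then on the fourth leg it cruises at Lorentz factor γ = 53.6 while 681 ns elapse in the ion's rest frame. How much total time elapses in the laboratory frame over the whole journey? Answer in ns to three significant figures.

Δt = 6.40×10⁴ ns

Leg 1: γ = 1/√(1 − 0.895²) = 1/√0.1990 = 2.242; Δt_1 = 2.242 × 84.9 = 190.3 ns.
Leg 2: γ = 48.91; Δt_2 = 48.91 × 551 = 2.695×10⁴ ns.
Leg 3: β = 0.717; γ = 1/√(1 − 0.717²) = 1/√0.4859 = 1.435; Δt_3 = 1.435 × 242 = 347.2 ns.
Leg 4: γ = 53.6; Δt_4 = 53.60 × 681 = 3.650×10⁴ ns.
Total: 190.3 + 2.695×10⁴ + 347.2 + 3.650×10⁴ ns.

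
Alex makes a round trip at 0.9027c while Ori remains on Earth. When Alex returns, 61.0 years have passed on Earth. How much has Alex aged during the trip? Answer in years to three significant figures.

τ = 26.2 years

γ = 1/√(1 − 0.9027²) = 1/√0.1851 = 2.324
Alex's clock measures proper time along the trip: τ = Δt/γ = 61.0/2.324 years.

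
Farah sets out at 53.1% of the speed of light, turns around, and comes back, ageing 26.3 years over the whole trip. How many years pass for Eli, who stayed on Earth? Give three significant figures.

β = 0.531; γ = 1/√(1 − 0.531²) = 1/√0.7180 = 1.180
Earth-frame duration is the dilated interval: Δt = γτ = 1.180 × 26.3 years.

Δt = 31.0 years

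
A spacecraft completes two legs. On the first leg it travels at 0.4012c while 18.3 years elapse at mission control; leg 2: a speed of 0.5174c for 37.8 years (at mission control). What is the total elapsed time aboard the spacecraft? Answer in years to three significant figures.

τ = 49.1 years

Leg 1: γ = 1/√(1 − 0.4012²) = 1/√0.8390 = 1.092; τ_1 = 18.3/1.092 = 16.76 years.
Leg 2: γ = 1/√(1 − 0.5174²) = 1/√0.7323 = 1.169; τ_2 = 37.8/1.169 = 32.35 years.
Total: 16.76 + 32.35 years.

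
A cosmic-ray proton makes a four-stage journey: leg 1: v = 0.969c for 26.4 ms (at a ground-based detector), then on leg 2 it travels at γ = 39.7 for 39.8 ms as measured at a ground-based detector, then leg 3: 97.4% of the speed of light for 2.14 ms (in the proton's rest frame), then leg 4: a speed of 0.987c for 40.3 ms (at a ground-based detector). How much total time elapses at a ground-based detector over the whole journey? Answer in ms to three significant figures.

Leg 1: 26.4 ms is already measured at a ground-based detector.
Leg 2: 39.8 ms is already measured at a ground-based detector.
Leg 3: β = 0.974; γ = 1/√(1 − 0.974²) = 1/√0.05132 = 4.414; Δt_3 = 4.414 × 2.14 = 9.446 ms.
Leg 4: 40.3 ms is already measured at a ground-based detector.
Total: 26.40 + 39.80 + 9.446 + 40.30 ms.

Δt = 116 ms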